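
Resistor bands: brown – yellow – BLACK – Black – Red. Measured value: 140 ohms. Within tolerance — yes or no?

yes

Brown → 1 (first significant figure)
Yellow → 4 (second significant figure)
Black → 0 (third significant figure)
Black → ×1 multiplier
Red → ±2% tolerance
140 × 1 = 140 Ω
Allowed range: 137.2 Ω to 142.8 Ω.
140 ohms lies inside that range.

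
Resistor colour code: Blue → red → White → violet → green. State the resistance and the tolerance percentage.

Blue → 6 (first significant figure)
Red → 2 (second significant figure)
White → 9 (third significant figure)
Violet → ×10^7 multiplier
Green → ±0.5% tolerance
629 × 10000000 = 6290000000 Ω

6290000000 Ω ±0.5%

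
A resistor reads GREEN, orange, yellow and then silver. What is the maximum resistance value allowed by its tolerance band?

583000 Ω

Green → 5 (first significant figure)
Orange → 3 (second significant figure)
Yellow → ×10^4 multiplier
Silver → ±10% tolerance
53 × 10000 = 530000 Ω
Maximum = 530000 × (1 + 10/100) = 583000 Ω.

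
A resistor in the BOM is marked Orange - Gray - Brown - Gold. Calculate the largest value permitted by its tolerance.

Orange → 3 (first significant figure)
Grey → 8 (second significant figure)
Brown → ×10 multiplier
Gold → ±5% tolerance
38 × 10 = 380 Ω
Largest = 380 × (1 + 5/100) = 399 Ω.

399 Ω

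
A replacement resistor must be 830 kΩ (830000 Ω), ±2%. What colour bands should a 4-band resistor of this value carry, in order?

830000 Ω = 83 × 10^4.
8 → grey
3 → orange
Multiplier 10^4 → yellow.
±2% tolerance → red.

grey, orange, yellow, red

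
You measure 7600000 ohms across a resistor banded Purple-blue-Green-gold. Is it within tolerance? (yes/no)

yes

Violet → 7 (first significant figure)
Blue → 6 (second significant figure)
Green → ×10^5 multiplier
Gold → ±5% tolerance
76 × 100000 = 7600000 Ω
Allowed range: 7220000 Ω to 7980000 Ω.
7600000 ohms lies inside that range.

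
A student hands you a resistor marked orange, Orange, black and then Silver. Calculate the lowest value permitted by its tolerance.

Orange → 3 (first significant figure)
Orange → 3 (second significant figure)
Black → ×1 multiplier
Silver → ±10% tolerance
33 × 1 = 33 Ω
Lowest = 33 × (1 − 10/100) = 29.7 Ω.

29.7 Ω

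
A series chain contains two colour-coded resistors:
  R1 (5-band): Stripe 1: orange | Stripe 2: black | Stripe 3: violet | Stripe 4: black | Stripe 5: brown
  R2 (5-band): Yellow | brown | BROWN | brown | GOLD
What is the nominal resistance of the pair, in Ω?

4417 Ω

R1: orange, black, violet → 307; black ×1 → 307 Ω.
R2: yellow, brown, brown → 411; brown ×10 → 4110 Ω.
Series: 307 + 4110 = 4417 Ω.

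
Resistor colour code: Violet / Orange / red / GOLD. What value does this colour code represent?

7300 Ω

Violet → 7 (first significant figure)
Orange → 3 (second significant figure)
Red → ×10^2 multiplier
73 × 100 = 7300 Ω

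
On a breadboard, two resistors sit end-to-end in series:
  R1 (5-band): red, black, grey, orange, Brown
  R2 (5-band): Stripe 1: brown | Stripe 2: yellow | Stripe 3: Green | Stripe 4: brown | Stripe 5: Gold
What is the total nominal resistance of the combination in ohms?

209450 Ω

R1: red, black, grey → 208; orange ×10^3 → 208000 Ω.
R2: brown, yellow, green → 145; brown ×10 → 1450 Ω.
Series: 208000 + 1450 = 209450 Ω.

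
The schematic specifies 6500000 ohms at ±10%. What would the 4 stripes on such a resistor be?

blue, green, green, silver

6500000 Ω = 65 × 10^5.
6 → blue
5 → green
Multiplier 10^5 → green.
±10% tolerance → silver.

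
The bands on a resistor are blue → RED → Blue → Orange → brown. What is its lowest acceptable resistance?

Blue → 6 (first significant figure)
Red → 2 (second significant figure)
Blue → 6 (third significant figure)
Orange → ×10^3 multiplier
Brown → ±1% tolerance
626 × 1000 = 626000 Ω
Lowest = 626000 × (1 − 1/100) = 619740 Ω.

619740 Ω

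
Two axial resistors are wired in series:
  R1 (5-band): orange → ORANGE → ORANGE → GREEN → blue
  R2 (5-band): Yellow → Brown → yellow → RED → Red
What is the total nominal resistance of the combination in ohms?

R1: orange, orange, orange → 333; green ×10^5 → 33300000 Ω.
R2: yellow, brown, yellow → 414; red ×10^2 → 41400 Ω.
Series: 33300000 + 41400 = 33341400 Ω.

33341400 Ω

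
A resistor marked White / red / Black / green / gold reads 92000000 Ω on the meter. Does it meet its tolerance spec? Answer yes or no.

White → 9 (first significant figure)
Red → 2 (second significant figure)
Black → 0 (third significant figure)
Green → ×10^5 multiplier
Gold → ±5% tolerance
920 × 100000 = 92000000 Ω
Allowed range: 87400000 Ω to 96600000 Ω.
92000000 Ω lies inside that range.

yes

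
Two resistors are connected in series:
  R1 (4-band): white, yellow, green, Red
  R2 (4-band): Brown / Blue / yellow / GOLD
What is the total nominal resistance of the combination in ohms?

R1: white, yellow → 94; green ×10^5 → 9400000 Ω.
R2: brown, blue → 16; yellow ×10^4 → 160000 Ω.
Series: 9400000 + 160000 = 9560000 Ω.

9560000 Ω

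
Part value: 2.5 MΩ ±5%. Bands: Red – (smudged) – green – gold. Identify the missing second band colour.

green

2500000 Ω = 25 × 10^5.
The second band gives digit 5 of the significand, and 5 is green.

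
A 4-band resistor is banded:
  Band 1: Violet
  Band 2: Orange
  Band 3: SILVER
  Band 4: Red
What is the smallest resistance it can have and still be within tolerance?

Violet → 7 (first significant figure)
Orange → 3 (second significant figure)
Silver → ×0.01 multiplier
Red → ±2% tolerance
73 × 0.01 = 0.73 Ω
Smallest = 0.73 × (1 − 2/100) = 0.7154 Ω.

0.7154 Ω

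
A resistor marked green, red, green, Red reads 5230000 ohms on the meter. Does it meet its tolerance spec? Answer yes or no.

Green → 5 (first significant figure)
Red → 2 (second significant figure)
Green → ×10^5 multiplier
Red → ±2% tolerance
52 × 100000 = 5200000 Ω
Allowed range: 5096000 Ω to 5304000 Ω.
5230000 ohms lies inside that range.

yes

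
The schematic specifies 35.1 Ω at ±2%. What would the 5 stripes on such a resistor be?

orange, green, brown, gold, red

35.1 Ω = 351 × 10^-1.
3 → orange
5 → green
1 → brown
Multiplier 10^-1 → gold.
±2% tolerance → red.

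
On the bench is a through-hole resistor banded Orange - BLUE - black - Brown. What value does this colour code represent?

36 Ω

Orange → 3 (first significant figure)
Blue → 6 (second significant figure)
Black → ×1 multiplier
36 × 1 = 36 Ω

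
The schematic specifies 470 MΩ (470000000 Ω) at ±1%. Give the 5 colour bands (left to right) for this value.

yellow, violet, black, blue, brown

470000000 Ω = 470 × 10^6.
4 → yellow
7 → violet
0 → black
Multiplier 10^6 → blue.
±1% tolerance → brown.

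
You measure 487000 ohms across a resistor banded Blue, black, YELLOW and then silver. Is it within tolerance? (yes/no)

no

Blue → 6 (first significant figure)
Black → 0 (second significant figure)
Yellow → ×10^4 multiplier
Silver → ±10% tolerance
60 × 10000 = 600000 Ω
Allowed range: 540000 Ω to 660000 Ω.
487000 ohms lies outside that range.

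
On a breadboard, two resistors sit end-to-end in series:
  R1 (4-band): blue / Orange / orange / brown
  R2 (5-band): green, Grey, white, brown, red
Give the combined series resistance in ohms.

68890 Ω

R1: blue, orange → 63; orange ×10^3 → 63000 Ω.
R2: green, grey, white → 589; brown ×10 → 5890 Ω.
Series: 63000 + 5890 = 68890 Ω.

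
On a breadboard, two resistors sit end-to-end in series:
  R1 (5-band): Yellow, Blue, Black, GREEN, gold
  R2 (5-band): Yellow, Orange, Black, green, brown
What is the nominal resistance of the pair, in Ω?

R1: yellow, blue, black → 460; green ×10^5 → 46000000 Ω.
R2: yellow, orange, black → 430; green ×10^5 → 43000000 Ω.
Series: 46000000 + 43000000 = 89000000 Ω.

89000000 Ω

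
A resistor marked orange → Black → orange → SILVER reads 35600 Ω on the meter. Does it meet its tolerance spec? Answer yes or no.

no

Orange → 3 (first significant figure)
Black → 0 (second significant figure)
Orange → ×10^3 multiplier
Silver → ±10% tolerance
30 × 1000 = 30000 Ω
Allowed range: 27000 Ω to 33000 Ω.
35600 Ω lies outside that range.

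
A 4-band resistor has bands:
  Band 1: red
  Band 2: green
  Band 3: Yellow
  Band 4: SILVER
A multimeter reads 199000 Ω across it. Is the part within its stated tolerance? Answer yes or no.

Red → 2 (first significant figure)
Green → 5 (second significant figure)
Yellow → ×10^4 multiplier
Silver → ±10% tolerance
25 × 10000 = 250000 Ω
Allowed range: 225000 Ω to 275000 Ω.
199000 Ω lies outside that range.

no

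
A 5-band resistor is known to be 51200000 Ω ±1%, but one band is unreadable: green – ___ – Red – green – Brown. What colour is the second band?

51200000 Ω = 512 × 10^5.
The second band gives digit 1 of the significand, and 1 is brown.

brown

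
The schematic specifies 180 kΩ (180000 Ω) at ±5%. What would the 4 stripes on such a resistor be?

brown, grey, yellow, gold

180000 Ω = 18 × 10^4.
1 → brown
8 → grey
Multiplier 10^4 → yellow.
±5% tolerance → gold.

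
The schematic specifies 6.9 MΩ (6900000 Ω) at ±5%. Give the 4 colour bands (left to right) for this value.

blue, white, green, gold

6900000 Ω = 69 × 10^5.
6 → blue
9 → white
Multiplier 10^5 → green.
±5% tolerance → gold.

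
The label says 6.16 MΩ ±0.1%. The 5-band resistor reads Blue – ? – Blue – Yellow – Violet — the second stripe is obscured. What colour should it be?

6160000 Ω = 616 × 10^4.
The second band gives digit 1 of the significand, and 1 is brown.

brown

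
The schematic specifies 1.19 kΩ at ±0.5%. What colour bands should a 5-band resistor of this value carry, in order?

brown, brown, white, brown, green

1190 Ω = 119 × 10^1.
1 → brown
1 → brown
9 → white
Multiplier 10^1 → brown.
±0.5% tolerance → green.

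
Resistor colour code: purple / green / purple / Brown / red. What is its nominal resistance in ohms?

Violet → 7 (first significant figure)
Green → 5 (second significant figure)
Violet → 7 (third significant figure)
Brown → ×10 multiplier
757 × 10 = 7570 Ω

7570 Ω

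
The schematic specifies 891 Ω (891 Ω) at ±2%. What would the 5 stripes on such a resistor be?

grey, white, brown, black, red

891 Ω = 891 × 10^0.
8 → grey
9 → white
1 → brown
Multiplier 10^0 → black.
±2% tolerance → red.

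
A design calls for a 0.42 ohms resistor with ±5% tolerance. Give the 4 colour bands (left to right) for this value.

yellow, red, silver, gold

0.42 Ω = 42 × 10^-2.
4 → yellow
2 → red
Multiplier 10^-2 → silver.
±5% tolerance → gold.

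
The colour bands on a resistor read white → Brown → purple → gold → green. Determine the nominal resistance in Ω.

91.7 Ω

White → 9 (first significant figure)
Brown → 1 (second significant figure)
Violet → 7 (third significant figure)
Gold → ×0.1 multiplier
917 × 0.1 = 91.7 Ω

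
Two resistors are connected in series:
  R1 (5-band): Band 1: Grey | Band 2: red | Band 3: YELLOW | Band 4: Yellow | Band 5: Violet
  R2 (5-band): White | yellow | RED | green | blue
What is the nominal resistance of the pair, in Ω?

R1: grey, red, yellow → 824; yellow ×10^4 → 8240000 Ω.
R2: white, yellow, red → 942; green ×10^5 → 94200000 Ω.
Series: 8240000 + 94200000 = 102440000 Ω.

102440000 Ω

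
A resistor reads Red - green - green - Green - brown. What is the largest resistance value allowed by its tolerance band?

Red → 2 (first significant figure)
Green → 5 (second significant figure)
Green → 5 (third significant figure)
Green → ×10^5 multiplier
Brown → ±1% tolerance
255 × 100000 = 25500000 Ω
Largest = 25500000 × (1 + 1/100) = 25755000 Ω.

25755000 Ω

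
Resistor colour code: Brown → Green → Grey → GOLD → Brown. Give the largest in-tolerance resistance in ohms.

Brown → 1 (first significant figure)
Green → 5 (second significant figure)
Grey → 8 (third significant figure)
Gold → ×0.1 multiplier
Brown → ±1% tolerance
158 × 0.1 = 15.8 Ω
Largest = 15.8 × (1 + 1/100) = 15.958 Ω.

15.958 Ω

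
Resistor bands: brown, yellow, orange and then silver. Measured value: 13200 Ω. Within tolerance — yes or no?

Brown → 1 (first significant figure)
Yellow → 4 (second significant figure)
Orange → ×10^3 multiplier
Silver → ±10% tolerance
14 × 1000 = 14000 Ω
Allowed range: 12600 Ω to 15400 Ω.
13200 Ω lies inside that range.

yes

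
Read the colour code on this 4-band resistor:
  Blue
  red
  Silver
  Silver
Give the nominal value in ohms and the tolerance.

Blue → 6 (first significant figure)
Red → 2 (second significant figure)
Silver → ×0.01 multiplier
Silver → ±10% tolerance
62 × 0.01 = 0.62 Ω

0.62 Ω ±10%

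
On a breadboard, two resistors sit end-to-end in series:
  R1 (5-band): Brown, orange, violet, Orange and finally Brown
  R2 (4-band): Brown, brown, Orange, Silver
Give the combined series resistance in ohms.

148000 Ω

R1: brown, orange, violet → 137; orange ×10^3 → 137000 Ω.
R2: brown, brown → 11; orange ×10^3 → 11000 Ω.
Series: 137000 + 11000 = 148000 Ω.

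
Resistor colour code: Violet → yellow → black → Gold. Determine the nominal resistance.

Violet → 7 (first significant figure)
Yellow → 4 (second significant figure)
Black → ×1 multiplier
74 × 1 = 74 Ω

74 Ω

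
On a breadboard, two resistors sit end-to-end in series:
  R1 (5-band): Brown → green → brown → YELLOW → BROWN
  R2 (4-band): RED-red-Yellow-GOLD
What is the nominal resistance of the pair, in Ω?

R1: brown, green, brown → 151; yellow ×10^4 → 1510000 Ω.
R2: red, red → 22; yellow ×10^4 → 220000 Ω.
Series: 1510000 + 220000 = 1730000 Ω.

1730000 Ω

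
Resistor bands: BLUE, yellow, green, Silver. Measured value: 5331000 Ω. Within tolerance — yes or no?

Blue → 6 (first significant figure)
Yellow → 4 (second significant figure)
Green → ×10^5 multiplier
Silver → ±10% tolerance
64 × 100000 = 6400000 Ω
Allowed range: 5760000 Ω to 7040000 Ω.
5331000 Ω lies outside that range.

no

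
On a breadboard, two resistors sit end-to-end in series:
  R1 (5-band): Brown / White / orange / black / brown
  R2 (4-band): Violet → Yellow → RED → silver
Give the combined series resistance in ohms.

7593 Ω

R1: brown, white, orange → 193; black ×1 → 193 Ω.
R2: violet, yellow → 74; red ×10^2 → 7400 Ω.
Series: 193 + 7400 = 7593 Ω.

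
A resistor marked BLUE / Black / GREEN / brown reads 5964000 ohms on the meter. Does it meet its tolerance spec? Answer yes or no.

yes

Blue → 6 (first significant figure)
Black → 0 (second significant figure)
Green → ×10^5 multiplier
Brown → ±1% tolerance
60 × 100000 = 6000000 Ω
Allowed range: 5940000 Ω to 6060000 Ω.
5964000 ohms lies inside that range.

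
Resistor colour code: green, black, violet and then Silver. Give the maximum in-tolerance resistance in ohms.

550000000 Ω

Green → 5 (first significant figure)
Black → 0 (second significant figure)
Violet → ×10^7 multiplier
Silver → ±10% tolerance
50 × 10000000 = 500000000 Ω
Maximum = 500000000 × (1 + 10/100) = 550000000 Ω.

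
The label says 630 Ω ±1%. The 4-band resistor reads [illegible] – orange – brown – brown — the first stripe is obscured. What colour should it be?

630 Ω = 63 × 10^1.
The first band gives digit 6 of the significand, and 6 is blue.

blue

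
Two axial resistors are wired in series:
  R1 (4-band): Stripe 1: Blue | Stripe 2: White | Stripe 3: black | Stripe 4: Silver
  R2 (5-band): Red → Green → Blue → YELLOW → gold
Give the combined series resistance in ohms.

R1: blue, white → 69; black ×1 → 69 Ω.
R2: red, green, blue → 256; yellow ×10^4 → 2560000 Ω.
Series: 69 + 2560000 = 2560069 Ω.

2560069 Ω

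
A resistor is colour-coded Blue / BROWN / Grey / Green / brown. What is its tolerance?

±1%

The last band, brown, is the tolerance band.
Brown corresponds to ±1%.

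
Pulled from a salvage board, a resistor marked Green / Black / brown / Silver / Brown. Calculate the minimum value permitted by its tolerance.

4.9599 Ω

Green → 5 (first significant figure)
Black → 0 (second significant figure)
Brown → 1 (third significant figure)
Silver → ×0.01 multiplier
Brown → ±1% tolerance
501 × 0.01 = 5.01 Ω
Minimum = 5.01 × (1 − 1/100) = 4.9599 Ω.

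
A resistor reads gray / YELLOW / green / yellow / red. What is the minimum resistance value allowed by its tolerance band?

8281000 Ω

Grey → 8 (first significant figure)
Yellow → 4 (second significant figure)
Green → 5 (third significant figure)
Yellow → ×10^4 multiplier
Red → ±2% tolerance
845 × 10000 = 8450000 Ω
Minimum = 8450000 × (1 − 2/100) = 8281000 Ω.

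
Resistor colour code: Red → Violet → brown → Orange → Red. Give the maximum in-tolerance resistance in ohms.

276420 Ω

Red → 2 (first significant figure)
Violet → 7 (second significant figure)
Brown → 1 (third significant figure)
Orange → ×10^3 multiplier
Red → ±2% tolerance
271 × 1000 = 271000 Ω
Maximum = 271000 × (1 + 2/100) = 276420 Ω.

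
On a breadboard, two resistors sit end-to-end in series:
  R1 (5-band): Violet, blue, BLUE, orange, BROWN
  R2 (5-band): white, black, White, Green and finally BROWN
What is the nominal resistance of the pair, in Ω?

R1: violet, blue, blue → 766; orange ×10^3 → 766000 Ω.
R2: white, black, white → 909; green ×10^5 → 90900000 Ω.
Series: 766000 + 90900000 = 91666000 Ω.

91666000 Ω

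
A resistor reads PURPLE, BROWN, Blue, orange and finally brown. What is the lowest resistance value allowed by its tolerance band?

Violet → 7 (first significant figure)
Brown → 1 (second significant figure)
Blue → 6 (third significant figure)
Orange → ×10^3 multiplier
Brown → ±1% tolerance
716 × 1000 = 716000 Ω
Lowest = 716000 × (1 − 1/100) = 708840 Ω.

708840 Ω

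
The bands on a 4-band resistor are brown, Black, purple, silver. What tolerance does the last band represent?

±10%

The last band, silver, is the tolerance band.
Silver corresponds to ±10%.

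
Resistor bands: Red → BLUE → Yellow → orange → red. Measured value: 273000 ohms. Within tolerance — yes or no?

no

Red → 2 (first significant figure)
Blue → 6 (second significant figure)
Yellow → 4 (third significant figure)
Orange → ×10^3 multiplier
Red → ±2% tolerance
264 × 1000 = 264000 Ω
Allowed range: 258720 Ω to 269280 Ω.
273000 ohms lies outside that range.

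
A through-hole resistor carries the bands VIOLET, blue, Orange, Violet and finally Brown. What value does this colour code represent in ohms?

Violet → 7 (first significant figure)
Blue → 6 (second significant figure)
Orange → 3 (third significant figure)
Violet → ×10^7 multiplier
763 × 10000000 = 7630000000 Ω

7630000000 Ω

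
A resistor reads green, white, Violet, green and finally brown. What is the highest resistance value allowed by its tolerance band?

60297000 Ω

Green → 5 (first significant figure)
White → 9 (second significant figure)
Violet → 7 (third significant figure)
Green → ×10^5 multiplier
Brown → ±1% tolerance
597 × 100000 = 59700000 Ω
Highest = 59700000 × (1 + 1/100) = 60297000 Ω.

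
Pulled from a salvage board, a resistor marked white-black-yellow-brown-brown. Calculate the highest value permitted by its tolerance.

White → 9 (first significant figure)
Black → 0 (second significant figure)
Yellow → 4 (third significant figure)
Brown → ×10 multiplier
Brown → ±1% tolerance
904 × 10 = 9040 Ω
Highest = 9040 × (1 + 1/100) = 9130.4 Ω.

9130.4 Ω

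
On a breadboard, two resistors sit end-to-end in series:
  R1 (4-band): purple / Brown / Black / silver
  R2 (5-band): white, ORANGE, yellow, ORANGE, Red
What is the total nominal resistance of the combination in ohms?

934071 Ω

R1: violet, brown → 71; black ×1 → 71 Ω.
R2: white, orange, yellow → 934; orange ×10^3 → 934000 Ω.
Series: 71 + 934000 = 934071 Ω.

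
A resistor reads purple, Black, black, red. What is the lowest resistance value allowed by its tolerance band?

Violet → 7 (first significant figure)
Black → 0 (second significant figure)
Black → ×1 multiplier
Red → ±2% tolerance
70 × 1 = 70 Ω
Lowest = 70 × (1 − 2/100) = 68.6 Ω.

68.6 Ω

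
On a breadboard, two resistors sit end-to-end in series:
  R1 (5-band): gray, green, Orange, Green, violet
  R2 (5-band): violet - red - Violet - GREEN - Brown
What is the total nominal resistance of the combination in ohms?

R1: grey, green, orange → 853; green ×10^5 → 85300000 Ω.
R2: violet, red, violet → 727; green ×10^5 → 72700000 Ω.
Series: 85300000 + 72700000 = 158000000 Ω.

158000000 Ω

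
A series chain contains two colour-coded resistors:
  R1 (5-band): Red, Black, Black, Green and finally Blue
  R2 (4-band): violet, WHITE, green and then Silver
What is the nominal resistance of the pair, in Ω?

27900000 Ω

R1: red, black, black → 200; green ×10^5 → 20000000 Ω.
R2: violet, white → 79; green ×10^5 → 7900000 Ω.
Series: 20000000 + 7900000 = 27900000 Ω.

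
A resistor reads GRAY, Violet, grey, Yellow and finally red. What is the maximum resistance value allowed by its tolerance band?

Grey → 8 (first significant figure)
Violet → 7 (second significant figure)
Grey → 8 (third significant figure)
Yellow → ×10^4 multiplier
Red → ±2% tolerance
878 × 10000 = 8780000 Ω
Maximum = 8780000 × (1 + 2/100) = 8955600 Ω.

8955600 Ω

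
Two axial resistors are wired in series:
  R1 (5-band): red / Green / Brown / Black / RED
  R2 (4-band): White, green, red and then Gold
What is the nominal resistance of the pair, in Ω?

R1: red, green, brown → 251; black ×1 → 251 Ω.
R2: white, green → 95; red ×10^2 → 9500 Ω.
Series: 251 + 9500 = 9751 Ω.

9751 Ω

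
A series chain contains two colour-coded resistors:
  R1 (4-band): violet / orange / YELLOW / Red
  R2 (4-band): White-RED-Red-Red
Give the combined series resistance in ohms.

R1: violet, orange → 73; yellow ×10^4 → 730000 Ω.
R2: white, red → 92; red ×10^2 → 9200 Ω.
Series: 730000 + 9200 = 739200 Ω.

739200 Ω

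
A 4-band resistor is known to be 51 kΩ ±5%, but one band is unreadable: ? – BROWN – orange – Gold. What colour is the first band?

green

51000 Ω = 51 × 10^3.
The first band gives digit 5 of the significand, and 5 is green.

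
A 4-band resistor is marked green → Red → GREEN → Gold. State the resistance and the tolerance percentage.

5200000 Ω ±5%

Green → 5 (first significant figure)
Red → 2 (second significant figure)
Green → ×10^5 multiplier
Gold → ±5% tolerance
52 × 100000 = 5200000 Ω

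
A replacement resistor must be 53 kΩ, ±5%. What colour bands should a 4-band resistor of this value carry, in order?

53000 Ω = 53 × 10^3.
5 → green
3 → orange
Multiplier 10^3 → orange.
±5% tolerance → gold.

green, orange, orange, gold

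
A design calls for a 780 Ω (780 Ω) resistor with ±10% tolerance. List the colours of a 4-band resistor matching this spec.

780 Ω = 78 × 10^1.
7 → violet
8 → grey
Multiplier 10^1 → brown.
±10% tolerance → silver.

violet, grey, brown, silver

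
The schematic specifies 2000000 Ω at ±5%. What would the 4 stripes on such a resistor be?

red, black, green, gold

2000000 Ω = 20 × 10^5.
2 → red
0 → black
Multiplier 10^5 → green.
±5% tolerance → gold.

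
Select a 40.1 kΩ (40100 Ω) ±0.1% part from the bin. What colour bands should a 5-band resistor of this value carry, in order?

yellow, black, brown, red, violet

40100 Ω = 401 × 10^2.
4 → yellow
0 → black
1 → brown
Multiplier 10^2 → red.
±0.1% tolerance → violet.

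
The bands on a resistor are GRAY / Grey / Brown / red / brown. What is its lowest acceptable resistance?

87219 Ω

Grey → 8 (first significant figure)
Grey → 8 (second significant figure)
Brown → 1 (third significant figure)
Red → ×10^2 multiplier
Brown → ±1% tolerance
881 × 100 = 88100 Ω
Lowest = 88100 × (1 − 1/100) = 87219 Ω.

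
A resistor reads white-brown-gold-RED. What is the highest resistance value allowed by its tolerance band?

9.282 Ω

White → 9 (first significant figure)
Brown → 1 (second significant figure)
Gold → ×0.1 multiplier
Red → ±2% tolerance
91 × 0.1 = 9.1 Ω
Highest = 9.1 × (1 + 2/100) = 9.282 Ω.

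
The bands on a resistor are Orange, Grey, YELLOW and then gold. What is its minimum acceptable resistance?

361000 Ω

Orange → 3 (first significant figure)
Grey → 8 (second significant figure)
Yellow → ×10^4 multiplier
Gold → ±5% tolerance
38 × 10000 = 380000 Ω
Minimum = 380000 × (1 − 5/100) = 361000 Ω.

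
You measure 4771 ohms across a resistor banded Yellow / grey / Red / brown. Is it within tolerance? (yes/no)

yes

Yellow → 4 (first significant figure)
Grey → 8 (second significant figure)
Red → ×10^2 multiplier
Brown → ±1% tolerance
48 × 100 = 4800 Ω
Allowed range: 4752 Ω to 4848 Ω.
4771 ohms lies inside that range.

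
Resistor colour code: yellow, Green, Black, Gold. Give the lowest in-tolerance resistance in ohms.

42.75 Ω

Yellow → 4 (first significant figure)
Green → 5 (second significant figure)
Black → ×1 multiplier
Gold → ±5% tolerance
45 × 1 = 45 Ω
Lowest = 45 × (1 − 5/100) = 42.75 Ω.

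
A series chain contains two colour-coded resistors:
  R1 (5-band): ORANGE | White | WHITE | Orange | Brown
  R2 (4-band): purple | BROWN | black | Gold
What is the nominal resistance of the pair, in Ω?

R1: orange, white, white → 399; orange ×10^3 → 399000 Ω.
R2: violet, brown → 71; black ×1 → 71 Ω.
Series: 399000 + 71 = 399071 Ω.

399071 Ω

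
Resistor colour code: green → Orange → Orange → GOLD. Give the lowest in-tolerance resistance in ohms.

50350 Ω

Green → 5 (first significant figure)
Orange → 3 (second significant figure)
Orange → ×10^3 multiplier
Gold → ±5% tolerance
53 × 1000 = 53000 Ω
Lowest = 53000 × (1 − 5/100) = 50350 Ω.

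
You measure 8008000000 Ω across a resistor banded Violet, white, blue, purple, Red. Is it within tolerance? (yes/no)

Violet → 7 (first significant figure)
White → 9 (second significant figure)
Blue → 6 (third significant figure)
Violet → ×10^7 multiplier
Red → ±2% tolerance
796 × 10000000 = 7960000000 Ω
Allowed range: 7800800000 Ω to 8119200000 Ω.
8008000000 Ω lies inside that range.

yes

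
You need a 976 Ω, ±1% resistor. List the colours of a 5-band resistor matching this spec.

976 Ω = 976 × 10^0.
9 → white
7 → violet
6 → blue
Multiplier 10^0 → black.
±1% tolerance → brown.

white, violet, blue, black, brown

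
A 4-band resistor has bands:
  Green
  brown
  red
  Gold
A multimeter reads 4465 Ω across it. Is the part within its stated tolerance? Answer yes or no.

Green → 5 (first significant figure)
Brown → 1 (second significant figure)
Red → ×10^2 multiplier
Gold → ±5% tolerance
51 × 100 = 5100 Ω
Allowed range: 4845 Ω to 5355 Ω.
4465 Ω lies outside that range.

no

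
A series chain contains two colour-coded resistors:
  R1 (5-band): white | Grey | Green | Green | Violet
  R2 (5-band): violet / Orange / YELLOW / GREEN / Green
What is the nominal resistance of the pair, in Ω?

R1: white, grey, green → 985; green ×10^5 → 98500000 Ω.
R2: violet, orange, yellow → 734; green ×10^5 → 73400000 Ω.
Series: 98500000 + 73400000 = 171900000 Ω.

171900000 Ω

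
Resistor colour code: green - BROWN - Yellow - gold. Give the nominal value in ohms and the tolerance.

510000 Ω ±5%

Green → 5 (first significant figure)
Brown → 1 (second significant figure)
Yellow → ×10^4 multiplier
Gold → ±5% tolerance
51 × 10000 = 510000 Ω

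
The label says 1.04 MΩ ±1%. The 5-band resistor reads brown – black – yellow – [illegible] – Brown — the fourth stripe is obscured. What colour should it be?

yellow

1040000 Ω = 104 × 10^4.
The fourth band is the multiplier, 10^4, which is yellow.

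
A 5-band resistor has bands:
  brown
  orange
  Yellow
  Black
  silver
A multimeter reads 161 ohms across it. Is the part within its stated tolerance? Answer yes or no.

Brown → 1 (first significant figure)
Orange → 3 (second significant figure)
Yellow → 4 (third significant figure)
Black → ×1 multiplier
Silver → ±10% tolerance
134 × 1 = 134 Ω
Allowed range: 120.6 Ω to 147.4 Ω.
161 ohms lies outside that range.

no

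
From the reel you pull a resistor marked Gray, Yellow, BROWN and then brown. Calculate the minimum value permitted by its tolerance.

Grey → 8 (first significant figure)
Yellow → 4 (second significant figure)
Brown → ×10 multiplier
Brown → ±1% tolerance
84 × 10 = 840 Ω
Minimum = 840 × (1 − 1/100) = 831.6 Ω.

831.6 Ω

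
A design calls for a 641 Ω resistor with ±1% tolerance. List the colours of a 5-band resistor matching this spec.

blue, yellow, brown, black, brown

641 Ω = 641 × 10^0.
6 → blue
4 → yellow
1 → brown
Multiplier 10^0 → black.
±1% tolerance → brown.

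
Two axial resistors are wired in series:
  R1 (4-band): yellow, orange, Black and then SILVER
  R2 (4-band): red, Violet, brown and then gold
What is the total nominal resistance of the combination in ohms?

R1: yellow, orange → 43; black ×1 → 43 Ω.
R2: red, violet → 27; brown ×10 → 270 Ω.
Series: 43 + 270 = 313 Ω.

313 Ω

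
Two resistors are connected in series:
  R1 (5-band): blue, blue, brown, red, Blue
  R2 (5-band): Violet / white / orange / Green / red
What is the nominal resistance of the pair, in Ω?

R1: blue, blue, brown → 661; red ×10^2 → 66100 Ω.
R2: violet, white, orange → 793; green ×10^5 → 79300000 Ω.
Series: 66100 + 79300000 = 79366100 Ω.

79366100 Ω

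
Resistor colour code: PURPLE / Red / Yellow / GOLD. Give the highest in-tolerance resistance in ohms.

Violet → 7 (first significant figure)
Red → 2 (second significant figure)
Yellow → ×10^4 multiplier
Gold → ±5% tolerance
72 × 10000 = 720000 Ω
Highest = 720000 × (1 + 5/100) = 756000 Ω.

756000 Ω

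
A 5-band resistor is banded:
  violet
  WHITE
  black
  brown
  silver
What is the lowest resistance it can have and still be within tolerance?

Violet → 7 (first significant figure)
White → 9 (second significant figure)
Black → 0 (third significant figure)
Brown → ×10 multiplier
Silver → ±10% tolerance
790 × 10 = 7900 Ω
Lowest = 7900 × (1 − 10/100) = 7110 Ω.

7110 Ω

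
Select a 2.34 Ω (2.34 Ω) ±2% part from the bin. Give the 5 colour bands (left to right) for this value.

red, orange, yellow, silver, red

2.34 Ω = 234 × 10^-2.
2 → red
3 → orange
4 → yellow
Multiplier 10^-2 → silver.
±2% tolerance → red.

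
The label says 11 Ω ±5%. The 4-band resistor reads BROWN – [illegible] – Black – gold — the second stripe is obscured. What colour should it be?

brown

11 Ω = 11 × 10^0.
The second band gives digit 1 of the significand, and 1 is brown.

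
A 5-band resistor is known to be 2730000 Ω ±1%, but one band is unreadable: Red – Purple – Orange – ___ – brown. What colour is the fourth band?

yellow

2730000 Ω = 273 × 10^4.
The fourth band is the multiplier, 10^4, which is yellow.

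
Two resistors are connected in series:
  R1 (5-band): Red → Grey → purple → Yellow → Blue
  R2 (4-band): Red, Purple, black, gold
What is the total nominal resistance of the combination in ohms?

2870027 Ω

R1: red, grey, violet → 287; yellow ×10^4 → 2870000 Ω.
R2: red, violet → 27; black ×1 → 27 Ω.
Series: 2870000 + 27 = 2870027 Ω.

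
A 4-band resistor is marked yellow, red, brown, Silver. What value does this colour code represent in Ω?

420 Ω

Yellow → 4 (first significant figure)
Red → 2 (second significant figure)
Brown → ×10 multiplier
42 × 10 = 420 Ω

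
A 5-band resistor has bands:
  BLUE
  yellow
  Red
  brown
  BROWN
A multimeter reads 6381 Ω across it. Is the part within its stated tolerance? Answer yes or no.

yes

Blue → 6 (first significant figure)
Yellow → 4 (second significant figure)
Red → 2 (third significant figure)
Brown → ×10 multiplier
Brown → ±1% tolerance
642 × 10 = 6420 Ω
Allowed range: 6355.8 Ω to 6484.2 Ω.
6381 Ω lies inside that range.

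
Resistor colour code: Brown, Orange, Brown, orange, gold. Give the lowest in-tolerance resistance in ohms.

124450 Ω

Brown → 1 (first significant figure)
Orange → 3 (second significant figure)
Brown → 1 (third significant figure)
Orange → ×10^3 multiplier
Gold → ±5% tolerance
131 × 1000 = 131000 Ω
Lowest = 131000 × (1 − 5/100) = 124450 Ω.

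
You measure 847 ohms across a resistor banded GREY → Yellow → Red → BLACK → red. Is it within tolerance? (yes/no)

Grey → 8 (first significant figure)
Yellow → 4 (second significant figure)
Red → 2 (third significant figure)
Black → ×1 multiplier
Red → ±2% tolerance
842 × 1 = 842 Ω
Allowed range: 825.16 Ω to 858.84 Ω.
847 ohms lies inside that range.

yes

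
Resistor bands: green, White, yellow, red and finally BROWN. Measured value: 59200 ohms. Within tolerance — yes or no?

yes

Green → 5 (first significant figure)
White → 9 (second significant figure)
Yellow → 4 (third significant figure)
Red → ×10^2 multiplier
Brown → ±1% tolerance
594 × 100 = 59400 Ω
Allowed range: 58806 Ω to 59994 Ω.
59200 ohms lies inside that range.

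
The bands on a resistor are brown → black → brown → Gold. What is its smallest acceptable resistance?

Brown → 1 (first significant figure)
Black → 0 (second significant figure)
Brown → ×10 multiplier
Gold → ±5% tolerance
10 × 10 = 100 Ω
Smallest = 100 × (1 − 5/100) = 95 Ω.

95 Ω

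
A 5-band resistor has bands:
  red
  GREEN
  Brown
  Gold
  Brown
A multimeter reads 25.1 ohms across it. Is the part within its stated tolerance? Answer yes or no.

yes

Red → 2 (first significant figure)
Green → 5 (second significant figure)
Brown → 1 (third significant figure)
Gold → ×0.1 multiplier
Brown → ±1% tolerance
251 × 0.1 = 25.1 Ω
Allowed range: 24.849 Ω to 25.351 Ω.
25.1 ohms lies inside that range.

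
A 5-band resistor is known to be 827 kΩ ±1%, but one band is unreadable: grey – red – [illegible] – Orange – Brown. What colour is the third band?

violet

827000 Ω = 827 × 10^3.
The third band gives digit 7 of the significand, and 7 is violet.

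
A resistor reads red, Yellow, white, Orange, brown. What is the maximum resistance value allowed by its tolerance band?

251490 Ω

Red → 2 (first significant figure)
Yellow → 4 (second significant figure)
White → 9 (third significant figure)
Orange → ×10^3 multiplier
Brown → ±1% tolerance
249 × 1000 = 249000 Ω
Maximum = 249000 × (1 + 1/100) = 251490 Ω.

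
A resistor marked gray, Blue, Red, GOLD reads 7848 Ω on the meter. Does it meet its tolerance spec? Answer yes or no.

Grey → 8 (first significant figure)
Blue → 6 (second significant figure)
Red → ×10^2 multiplier
Gold → ±5% tolerance
86 × 100 = 8600 Ω
Allowed range: 8170 Ω to 9030 Ω.
7848 Ω lies outside that range.

no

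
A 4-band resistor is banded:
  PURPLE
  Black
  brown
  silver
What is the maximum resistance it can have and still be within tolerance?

770 Ω

Violet → 7 (first significant figure)
Black → 0 (second significant figure)
Brown → ×10 multiplier
Silver → ±10% tolerance
70 × 10 = 700 Ω
Maximum = 700 × (1 + 10/100) = 770 Ω.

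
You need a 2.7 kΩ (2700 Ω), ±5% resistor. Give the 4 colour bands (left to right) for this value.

2700 Ω = 27 × 10^2.
2 → red
7 → violet
Multiplier 10^2 → red.
±5% tolerance → gold.

red, violet, red, gold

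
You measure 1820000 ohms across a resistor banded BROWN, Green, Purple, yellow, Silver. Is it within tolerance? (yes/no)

Brown → 1 (first significant figure)
Green → 5 (second significant figure)
Violet → 7 (third significant figure)
Yellow → ×10^4 multiplier
Silver → ±10% tolerance
157 × 10000 = 1570000 Ω
Allowed range: 1413000 Ω to 1727000 Ω.
1820000 ohms lies outside that range.

no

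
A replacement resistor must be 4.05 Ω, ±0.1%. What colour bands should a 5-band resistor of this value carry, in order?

yellow, black, green, silver, violet

4.05 Ω = 405 × 10^-2.
4 → yellow
0 → black
5 → green
Multiplier 10^-2 → silver.
±0.1% tolerance → violet.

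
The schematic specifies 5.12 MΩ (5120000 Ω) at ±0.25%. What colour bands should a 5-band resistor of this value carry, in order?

green, brown, red, yellow, blue

5120000 Ω = 512 × 10^4.
5 → green
1 → brown
2 → red
Multiplier 10^4 → yellow.
±0.25% tolerance → blue.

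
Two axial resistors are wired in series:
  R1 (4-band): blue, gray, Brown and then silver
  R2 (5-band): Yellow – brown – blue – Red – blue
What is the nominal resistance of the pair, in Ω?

42280 Ω

R1: blue, grey → 68; brown ×10 → 680 Ω.
R2: yellow, brown, blue → 416; red ×10^2 → 41600 Ω.
Series: 680 + 41600 = 42280 Ω.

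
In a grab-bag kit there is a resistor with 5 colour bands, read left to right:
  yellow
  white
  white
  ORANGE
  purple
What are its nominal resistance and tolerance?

499000 Ω ±0.1%

Yellow → 4 (first significant figure)
White → 9 (second significant figure)
White → 9 (third significant figure)
Orange → ×10^3 multiplier
Violet → ±0.1% tolerance
499 × 1000 = 499000 Ω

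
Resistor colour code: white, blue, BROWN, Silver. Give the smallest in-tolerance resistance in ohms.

White → 9 (first significant figure)
Blue → 6 (second significant figure)
Brown → ×10 multiplier
Silver → ±10% tolerance
96 × 10 = 960 Ω
Smallest = 960 × (1 − 10/100) = 864 Ω.

864 Ω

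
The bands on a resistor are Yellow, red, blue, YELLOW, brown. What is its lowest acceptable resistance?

Yellow → 4 (first significant figure)
Red → 2 (second significant figure)
Blue → 6 (third significant figure)
Yellow → ×10^4 multiplier
Brown → ±1% tolerance
426 × 10000 = 4260000 Ω
Lowest = 4260000 × (1 − 1/100) = 4217400 Ω.

4217400 Ω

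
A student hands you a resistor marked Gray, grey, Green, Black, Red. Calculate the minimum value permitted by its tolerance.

867.3 Ω

Grey → 8 (first significant figure)
Grey → 8 (second significant figure)
Green → 5 (third significant figure)
Black → ×1 multiplier
Red → ±2% tolerance
885 × 1 = 885 Ω
Minimum = 885 × (1 − 2/100) = 867.3 Ω.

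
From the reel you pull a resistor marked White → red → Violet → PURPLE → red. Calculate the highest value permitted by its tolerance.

9455400000 Ω

White → 9 (first significant figure)
Red → 2 (second significant figure)
Violet → 7 (third significant figure)
Violet → ×10^7 multiplier
Red → ±2% tolerance
927 × 10000000 = 9270000000 Ω
Highest = 9270000000 × (1 + 2/100) = 9455400000 Ω.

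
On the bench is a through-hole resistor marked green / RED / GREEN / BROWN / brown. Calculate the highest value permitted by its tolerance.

Green → 5 (first significant figure)
Red → 2 (second significant figure)
Green → 5 (third significant figure)
Brown → ×10 multiplier
Brown → ±1% tolerance
525 × 10 = 5250 Ω
Highest = 5250 × (1 + 1/100) = 5302.5 Ω.

5302.5 Ω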